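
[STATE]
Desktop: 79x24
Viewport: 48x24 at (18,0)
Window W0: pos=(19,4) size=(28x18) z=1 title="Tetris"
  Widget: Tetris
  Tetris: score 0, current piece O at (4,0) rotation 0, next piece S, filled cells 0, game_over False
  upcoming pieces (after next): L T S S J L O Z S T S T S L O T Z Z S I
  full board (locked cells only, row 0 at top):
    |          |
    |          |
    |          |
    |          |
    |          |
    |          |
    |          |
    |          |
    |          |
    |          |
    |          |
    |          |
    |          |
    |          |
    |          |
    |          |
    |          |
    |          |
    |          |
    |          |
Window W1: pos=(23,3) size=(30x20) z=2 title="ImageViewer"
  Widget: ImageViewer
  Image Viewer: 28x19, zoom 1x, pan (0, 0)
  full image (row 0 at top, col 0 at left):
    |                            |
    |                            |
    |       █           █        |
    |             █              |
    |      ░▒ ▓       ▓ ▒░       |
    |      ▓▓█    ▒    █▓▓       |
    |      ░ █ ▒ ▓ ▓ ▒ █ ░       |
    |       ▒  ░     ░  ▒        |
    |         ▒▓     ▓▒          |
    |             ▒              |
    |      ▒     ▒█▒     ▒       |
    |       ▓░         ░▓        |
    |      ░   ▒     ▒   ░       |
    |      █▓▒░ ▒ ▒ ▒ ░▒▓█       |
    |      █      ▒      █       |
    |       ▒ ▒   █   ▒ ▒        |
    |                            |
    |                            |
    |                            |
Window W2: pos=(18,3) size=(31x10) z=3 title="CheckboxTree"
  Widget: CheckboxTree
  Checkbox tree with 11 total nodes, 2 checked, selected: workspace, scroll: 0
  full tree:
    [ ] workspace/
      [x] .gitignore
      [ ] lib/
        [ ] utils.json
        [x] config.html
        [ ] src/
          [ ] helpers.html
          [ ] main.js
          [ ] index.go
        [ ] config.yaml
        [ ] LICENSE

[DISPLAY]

                                                
                                                
                                                
┏━━━━━━━━━━━━━━━━━━━━━━━━━━━━━┓━━━┓             
┃ CheckboxTree                ┃   ┃             
┠─────────────────────────────┨───┨             
┃>[-] workspace/              ┃   ┃             
┃   [x] .gitignore            ┃   ┃             
┃   [-] lib/                  ┃   ┃             
┃     [ ] utils.json          ┃   ┃             
┃     [x] config.html         ┃   ┃             
┃     [ ] src/                ┃   ┃             
┗━━━━━━━━━━━━━━━━━━━━━━━━━━━━━┛   ┃             
 ┃   ┃       ▒  ░     ░  ▒        ┃             
 ┃   ┃         ▒▓     ▓▒          ┃             
 ┃   ┃             ▒              ┃             
 ┃   ┃      ▒     ▒█▒     ▒       ┃             
 ┃   ┃       ▓░         ░▓        ┃             
 ┃   ┃      ░   ▒     ▒   ░       ┃             
 ┃   ┃      █▓▒░ ▒ ▒ ▒ ░▒▓█       ┃             
 ┃   ┃      █      ▒      █       ┃             
 ┗━━━┃       ▒ ▒   █   ▒ ▒        ┃             
     ┗━━━━━━━━━━━━━━━━━━━━━━━━━━━━┛             
                                                


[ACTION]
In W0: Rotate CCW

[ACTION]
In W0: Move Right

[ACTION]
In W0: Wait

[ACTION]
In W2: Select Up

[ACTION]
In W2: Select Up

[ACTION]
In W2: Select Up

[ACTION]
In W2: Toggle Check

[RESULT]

                                                
                                                
                                                
┏━━━━━━━━━━━━━━━━━━━━━━━━━━━━━┓━━━┓             
┃ CheckboxTree                ┃   ┃             
┠─────────────────────────────┨───┨             
┃>[x] workspace/              ┃   ┃             
┃   [x] .gitignore            ┃   ┃             
┃   [x] lib/                  ┃   ┃             
┃     [x] utils.json          ┃   ┃             
┃     [x] config.html         ┃   ┃             
┃     [x] src/                ┃   ┃             
┗━━━━━━━━━━━━━━━━━━━━━━━━━━━━━┛   ┃             
 ┃   ┃       ▒  ░     ░  ▒        ┃             
 ┃   ┃         ▒▓     ▓▒          ┃             
 ┃   ┃             ▒              ┃             
 ┃   ┃      ▒     ▒█▒     ▒       ┃             
 ┃   ┃       ▓░         ░▓        ┃             
 ┃   ┃      ░   ▒     ▒   ░       ┃             
 ┃   ┃      █▓▒░ ▒ ▒ ▒ ░▒▓█       ┃             
 ┃   ┃      █      ▒      █       ┃             
 ┗━━━┃       ▒ ▒   █   ▒ ▒        ┃             
     ┗━━━━━━━━━━━━━━━━━━━━━━━━━━━━┛             
                                                


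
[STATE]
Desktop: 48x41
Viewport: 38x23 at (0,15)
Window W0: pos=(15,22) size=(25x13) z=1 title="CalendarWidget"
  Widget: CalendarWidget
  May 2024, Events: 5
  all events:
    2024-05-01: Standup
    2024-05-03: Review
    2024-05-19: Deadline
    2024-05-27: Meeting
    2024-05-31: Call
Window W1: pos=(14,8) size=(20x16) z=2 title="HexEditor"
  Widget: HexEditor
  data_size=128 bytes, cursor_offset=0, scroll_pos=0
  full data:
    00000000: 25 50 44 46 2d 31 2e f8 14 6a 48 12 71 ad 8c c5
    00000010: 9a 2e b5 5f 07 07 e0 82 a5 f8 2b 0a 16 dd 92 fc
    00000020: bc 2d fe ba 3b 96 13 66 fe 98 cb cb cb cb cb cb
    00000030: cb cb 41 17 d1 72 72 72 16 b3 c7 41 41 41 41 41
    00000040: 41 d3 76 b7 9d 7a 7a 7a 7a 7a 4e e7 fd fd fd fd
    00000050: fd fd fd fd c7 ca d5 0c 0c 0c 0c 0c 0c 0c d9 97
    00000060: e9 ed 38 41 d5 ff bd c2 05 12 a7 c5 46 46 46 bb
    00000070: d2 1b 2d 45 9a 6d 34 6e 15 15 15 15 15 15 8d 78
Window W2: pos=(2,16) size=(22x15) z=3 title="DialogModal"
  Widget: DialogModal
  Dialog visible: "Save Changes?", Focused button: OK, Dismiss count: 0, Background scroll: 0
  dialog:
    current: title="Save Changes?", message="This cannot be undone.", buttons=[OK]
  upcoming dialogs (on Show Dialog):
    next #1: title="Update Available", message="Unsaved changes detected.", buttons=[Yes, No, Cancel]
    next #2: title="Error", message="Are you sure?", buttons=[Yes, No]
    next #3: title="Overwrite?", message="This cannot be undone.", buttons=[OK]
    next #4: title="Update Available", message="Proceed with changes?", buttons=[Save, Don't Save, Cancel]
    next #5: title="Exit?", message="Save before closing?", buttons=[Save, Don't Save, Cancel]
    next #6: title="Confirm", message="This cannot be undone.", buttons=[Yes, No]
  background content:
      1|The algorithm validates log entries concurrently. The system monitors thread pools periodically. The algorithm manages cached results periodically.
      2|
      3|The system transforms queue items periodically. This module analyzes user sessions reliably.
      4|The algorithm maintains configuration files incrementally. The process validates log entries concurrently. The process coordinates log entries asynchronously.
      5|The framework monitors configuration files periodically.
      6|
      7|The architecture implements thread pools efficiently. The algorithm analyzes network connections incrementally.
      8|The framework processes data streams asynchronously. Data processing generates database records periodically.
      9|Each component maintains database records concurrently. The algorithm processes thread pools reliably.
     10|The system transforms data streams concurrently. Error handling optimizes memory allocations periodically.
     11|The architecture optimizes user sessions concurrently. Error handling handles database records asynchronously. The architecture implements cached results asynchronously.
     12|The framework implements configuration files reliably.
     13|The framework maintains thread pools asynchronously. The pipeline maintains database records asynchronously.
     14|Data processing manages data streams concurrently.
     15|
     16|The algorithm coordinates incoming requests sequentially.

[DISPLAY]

              ┃00000040  41 d3 76┃    
  ┏━━━━━━━━━━━━━━━━━━━━┓ fd fd fd┃    
  ┃ DialogModal        ┃ e9 ed 38┃    
  ┠────────────────────┨ d2 1b 2d┃    
  ┃The algorithm valida┃         ┃    
  ┃                    ┃         ┃    
  ┃The system transform┃         ┃    
  ┃Th┌──────────────┐ta┃         ┃━━━━
  ┃Th│Save Changes? │to┃━━━━━━━━━┛    
  ┃  │This cannot be│  ┃──────────────
  ┃Th│     [OK]     │mp┃May 2024      
  ┃Th└──────────────┘es┃ Th Fr Sa Su  
  ┃Each component maint┃*  2  3*  4  5
  ┃The system transform┃  9 10 11 12  
  ┃The architecture opt┃ 16 17 18 19* 
  ┗━━━━━━━━━━━━━━━━━━━━┛ 23 24 25 26  
               ┃27* 28 29 30 31*      
               ┃                      
               ┃                      
               ┗━━━━━━━━━━━━━━━━━━━━━━
                                      
                                      
                                      


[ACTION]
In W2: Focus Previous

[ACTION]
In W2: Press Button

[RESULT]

              ┃00000040  41 d3 76┃    
  ┏━━━━━━━━━━━━━━━━━━━━┓ fd fd fd┃    
  ┃ DialogModal        ┃ e9 ed 38┃    
  ┠────────────────────┨ d2 1b 2d┃    
  ┃The algorithm valida┃         ┃    
  ┃                    ┃         ┃    
  ┃The system transform┃         ┃    
  ┃The algorithm mainta┃         ┃━━━━
  ┃The framework monito┃━━━━━━━━━┛    
  ┃                    ┃──────────────
  ┃The architecture imp┃May 2024      
  ┃The framework proces┃ Th Fr Sa Su  
  ┃Each component maint┃*  2  3*  4  5
  ┃The system transform┃  9 10 11 12  
  ┃The architecture opt┃ 16 17 18 19* 
  ┗━━━━━━━━━━━━━━━━━━━━┛ 23 24 25 26  
               ┃27* 28 29 30 31*      
               ┃                      
               ┃                      
               ┗━━━━━━━━━━━━━━━━━━━━━━
                                      
                                      
                                      


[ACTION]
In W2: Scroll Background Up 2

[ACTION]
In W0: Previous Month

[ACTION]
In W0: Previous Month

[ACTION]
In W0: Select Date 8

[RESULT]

              ┃00000040  41 d3 76┃    
  ┏━━━━━━━━━━━━━━━━━━━━┓ fd fd fd┃    
  ┃ DialogModal        ┃ e9 ed 38┃    
  ┠────────────────────┨ d2 1b 2d┃    
  ┃The algorithm valida┃         ┃    
  ┃                    ┃         ┃    
  ┃The system transform┃         ┃    
  ┃The algorithm mainta┃         ┃━━━━
  ┃The framework monito┃━━━━━━━━━┛    
  ┃                    ┃──────────────
  ┃The architecture imp┃arch 2024     
  ┃The framework proces┃ Th Fr Sa Su  
  ┃Each component maint┃     1  2  3  
  ┃The system transform┃  7 [ 8]  9 10
  ┃The architecture opt┃ 14 15 16 17  
  ┗━━━━━━━━━━━━━━━━━━━━┛ 21 22 23 24  
               ┃25 26 27 28 29 30 31  
               ┃                      
               ┃                      
               ┗━━━━━━━━━━━━━━━━━━━━━━
                                      
                                      
                                      


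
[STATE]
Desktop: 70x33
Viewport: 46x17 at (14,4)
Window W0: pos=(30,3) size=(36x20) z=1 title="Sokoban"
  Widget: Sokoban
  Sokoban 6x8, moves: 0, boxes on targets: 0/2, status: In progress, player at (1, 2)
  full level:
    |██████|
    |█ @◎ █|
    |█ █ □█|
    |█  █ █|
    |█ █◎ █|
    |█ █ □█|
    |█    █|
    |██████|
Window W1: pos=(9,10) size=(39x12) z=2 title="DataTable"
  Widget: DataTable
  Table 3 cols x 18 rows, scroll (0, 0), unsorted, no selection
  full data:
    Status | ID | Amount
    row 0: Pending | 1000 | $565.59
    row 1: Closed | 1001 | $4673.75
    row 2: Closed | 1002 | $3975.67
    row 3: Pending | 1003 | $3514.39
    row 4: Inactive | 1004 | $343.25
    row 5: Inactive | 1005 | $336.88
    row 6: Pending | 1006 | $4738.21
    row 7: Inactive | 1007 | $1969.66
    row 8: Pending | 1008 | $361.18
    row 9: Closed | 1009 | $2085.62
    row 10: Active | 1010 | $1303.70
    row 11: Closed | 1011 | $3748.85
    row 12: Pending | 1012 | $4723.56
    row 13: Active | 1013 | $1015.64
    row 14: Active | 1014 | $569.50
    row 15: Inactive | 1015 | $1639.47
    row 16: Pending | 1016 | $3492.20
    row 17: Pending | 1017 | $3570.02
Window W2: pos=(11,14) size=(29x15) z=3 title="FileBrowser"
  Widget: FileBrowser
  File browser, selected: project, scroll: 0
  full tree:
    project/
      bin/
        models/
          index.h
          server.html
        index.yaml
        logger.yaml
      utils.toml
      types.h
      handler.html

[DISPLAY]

                ┃ Sokoban                     
                ┠─────────────────────────────
                ┃██████                       
                ┃█ @◎ █                       
                ┃█ █ □█                       
                ┃█  █ █                       
━━━━━━━━━━━━━━━━━━━━━━━━━━━━━━━━━┓            
aTable                           ┃            
─────────────────────────────────┨            
us  │ID  │Amount                 ┃            
━━━━━━━━━━━━━━━━━━━━━━━━━┓       ┃            
ileBrowser               ┃       ┃            
─────────────────────────┨       ┃            
[-] project/             ┃       ┃            
  [+] bin/               ┃       ┃            
  utils.toml             ┃       ┃            
  types.h                ┃       ┃            


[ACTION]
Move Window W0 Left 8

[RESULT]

        ┃ Sokoban                          ┃  
        ┠──────────────────────────────────┨  
        ┃██████                            ┃  
        ┃█ @◎ █                            ┃  
        ┃█ █ □█                            ┃  
        ┃█  █ █                            ┃  
━━━━━━━━━━━━━━━━━━━━━━━━━━━━━━━━━┓         ┃  
aTable                           ┃         ┃  
─────────────────────────────────┨         ┃  
us  │ID  │Amount                 ┃         ┃  
━━━━━━━━━━━━━━━━━━━━━━━━━┓       ┃         ┃  
ileBrowser               ┃       ┃         ┃  
─────────────────────────┨       ┃         ┃  
[-] project/             ┃       ┃         ┃  
  [+] bin/               ┃       ┃         ┃  
  utils.toml             ┃       ┃         ┃  
  types.h                ┃       ┃         ┃  


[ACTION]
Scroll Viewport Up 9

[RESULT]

                                              
                                              
                                              
        ┏━━━━━━━━━━━━━━━━━━━━━━━━━━━━━━━━━━┓  
        ┃ Sokoban                          ┃  
        ┠──────────────────────────────────┨  
        ┃██████                            ┃  
        ┃█ @◎ █                            ┃  
        ┃█ █ □█                            ┃  
        ┃█  █ █                            ┃  
━━━━━━━━━━━━━━━━━━━━━━━━━━━━━━━━━┓         ┃  
aTable                           ┃         ┃  
─────────────────────────────────┨         ┃  
us  │ID  │Amount                 ┃         ┃  
━━━━━━━━━━━━━━━━━━━━━━━━━┓       ┃         ┃  
ileBrowser               ┃       ┃         ┃  
─────────────────────────┨       ┃         ┃  


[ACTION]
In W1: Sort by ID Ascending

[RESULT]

                                              
                                              
                                              
        ┏━━━━━━━━━━━━━━━━━━━━━━━━━━━━━━━━━━┓  
        ┃ Sokoban                          ┃  
        ┠──────────────────────────────────┨  
        ┃██████                            ┃  
        ┃█ @◎ █                            ┃  
        ┃█ █ □█                            ┃  
        ┃█  █ █                            ┃  
━━━━━━━━━━━━━━━━━━━━━━━━━━━━━━━━━┓         ┃  
aTable                           ┃         ┃  
─────────────────────────────────┨         ┃  
us  │ID ▲│Amount                 ┃         ┃  
━━━━━━━━━━━━━━━━━━━━━━━━━┓       ┃         ┃  
ileBrowser               ┃       ┃         ┃  
─────────────────────────┨       ┃         ┃  


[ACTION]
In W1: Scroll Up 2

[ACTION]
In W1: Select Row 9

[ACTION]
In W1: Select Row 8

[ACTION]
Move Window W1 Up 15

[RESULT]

━━━━━━━━━━━━━━━━━━━━━━━━━━━━━━━━━┓            
aTable                           ┃            
─────────────────────────────────┨            
us  │ID ▲│Amount                 ┃━━━━━━━━━┓  
────┼────┼────────               ┃         ┃  
ing │1000│$565.59                ┃─────────┨  
ed  │1001│$4673.75               ┃         ┃  
ed  │1002│$3975.67               ┃         ┃  
ing │1003│$3514.39               ┃         ┃  
tive│1004│$343.25                ┃         ┃  
tive│1005│$336.88                ┃         ┃  
━━━━━━━━━━━━━━━━━━━━━━━━━━━━━━━━━┛         ┃  
        ┃█    █                            ┃  
        ┃██████                            ┃  
━━━━━━━━━━━━━━━━━━━━━━━━━┓                 ┃  
ileBrowser               ┃                 ┃  
─────────────────────────┨                 ┃  


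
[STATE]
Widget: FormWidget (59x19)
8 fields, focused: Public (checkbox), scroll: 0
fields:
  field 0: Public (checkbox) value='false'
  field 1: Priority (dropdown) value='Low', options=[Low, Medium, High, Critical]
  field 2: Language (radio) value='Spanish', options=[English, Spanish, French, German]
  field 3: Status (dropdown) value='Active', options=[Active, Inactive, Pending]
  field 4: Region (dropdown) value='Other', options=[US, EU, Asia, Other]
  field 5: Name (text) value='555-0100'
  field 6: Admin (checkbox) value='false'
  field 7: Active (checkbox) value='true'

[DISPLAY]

> Public:     [ ]                                          
  Priority:   [Low                                       ▼]
  Language:   ( ) English  (●) Spanish  ( ) French  ( ) Ger
  Status:     [Active                                    ▼]
  Region:     [Other                                     ▼]
  Name:       [555-0100                                   ]
  Admin:      [ ]                                          
  Active:     [x]                                          
                                                           
                                                           
                                                           
                                                           
                                                           
                                                           
                                                           
                                                           
                                                           
                                                           
                                                           


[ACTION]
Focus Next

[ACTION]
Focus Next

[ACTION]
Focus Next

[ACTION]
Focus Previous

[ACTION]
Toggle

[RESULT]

  Public:     [ ]                                          
  Priority:   [Low                                       ▼]
> Language:   ( ) English  (●) Spanish  ( ) French  ( ) Ger
  Status:     [Active                                    ▼]
  Region:     [Other                                     ▼]
  Name:       [555-0100                                   ]
  Admin:      [ ]                                          
  Active:     [x]                                          
                                                           
                                                           
                                                           
                                                           
                                                           
                                                           
                                                           
                                                           
                                                           
                                                           
                                                           


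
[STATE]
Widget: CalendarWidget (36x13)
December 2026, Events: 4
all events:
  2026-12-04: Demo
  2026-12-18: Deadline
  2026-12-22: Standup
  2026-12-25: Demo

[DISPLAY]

           December 2026            
Mo Tu We Th Fr Sa Su                
    1  2  3  4*  5  6               
 7  8  9 10 11 12 13                
14 15 16 17 18* 19 20               
21 22* 23 24 25* 26 27              
28 29 30 31                         
                                    
                                    
                                    
                                    
                                    
                                    


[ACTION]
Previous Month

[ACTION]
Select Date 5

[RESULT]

           November 2026            
Mo Tu We Th Fr Sa Su                
                   1                
 2  3  4 [ 5]  6  7  8              
 9 10 11 12 13 14 15                
16 17 18 19 20 21 22                
23 24 25 26 27 28 29                
30                                  
                                    
                                    
                                    
                                    
                                    


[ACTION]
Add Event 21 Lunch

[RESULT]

           November 2026            
Mo Tu We Th Fr Sa Su                
                   1                
 2  3  4 [ 5]  6  7  8              
 9 10 11 12 13 14 15                
16 17 18 19 20 21* 22               
23 24 25 26 27 28 29                
30                                  
                                    
                                    
                                    
                                    
                                    


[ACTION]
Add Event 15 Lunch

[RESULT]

           November 2026            
Mo Tu We Th Fr Sa Su                
                   1                
 2  3  4 [ 5]  6  7  8              
 9 10 11 12 13 14 15*               
16 17 18 19 20 21* 22               
23 24 25 26 27 28 29                
30                                  
                                    
                                    
                                    
                                    
                                    


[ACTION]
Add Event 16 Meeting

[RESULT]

           November 2026            
Mo Tu We Th Fr Sa Su                
                   1                
 2  3  4 [ 5]  6  7  8              
 9 10 11 12 13 14 15*               
16* 17 18 19 20 21* 22              
23 24 25 26 27 28 29                
30                                  
                                    
                                    
                                    
                                    
                                    


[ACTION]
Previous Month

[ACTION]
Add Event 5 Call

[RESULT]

            October 2026            
Mo Tu We Th Fr Sa Su                
          1  2  3  4                
 5*  6  7  8  9 10 11               
12 13 14 15 16 17 18                
19 20 21 22 23 24 25                
26 27 28 29 30 31                   
                                    
                                    
                                    
                                    
                                    
                                    


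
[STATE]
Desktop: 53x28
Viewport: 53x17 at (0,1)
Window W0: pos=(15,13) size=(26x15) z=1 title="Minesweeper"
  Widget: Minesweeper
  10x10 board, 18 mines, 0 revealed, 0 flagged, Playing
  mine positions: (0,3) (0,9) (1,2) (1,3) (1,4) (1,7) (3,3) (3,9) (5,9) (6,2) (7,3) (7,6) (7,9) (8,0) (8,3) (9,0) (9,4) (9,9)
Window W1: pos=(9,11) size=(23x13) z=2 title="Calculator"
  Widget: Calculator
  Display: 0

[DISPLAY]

                                                     
                                                     
                                                     
                                                     
                                                     
                                                     
                                                     
                                                     
                                                     
                                                     
         ┏━━━━━━━━━━━━━━━━━━━━━┓                     
         ┃ Calculator          ┃                     
         ┠─────────────────────┨━━━━━━━━┓            
         ┃                    0┃        ┃            
         ┃┌───┬───┬───┬───┐    ┃────────┨            
         ┃│ 7 │ 8 │ 9 │ ÷ │    ┃        ┃            
         ┃├───┼───┼───┼───┤    ┃        ┃            


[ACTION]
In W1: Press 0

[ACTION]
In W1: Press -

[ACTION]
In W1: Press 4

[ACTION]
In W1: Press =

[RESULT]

                                                     
                                                     
                                                     
                                                     
                                                     
                                                     
                                                     
                                                     
                                                     
                                                     
         ┏━━━━━━━━━━━━━━━━━━━━━┓                     
         ┃ Calculator          ┃                     
         ┠─────────────────────┨━━━━━━━━┓            
         ┃                   -4┃        ┃            
         ┃┌───┬───┬───┬───┐    ┃────────┨            
         ┃│ 7 │ 8 │ 9 │ ÷ │    ┃        ┃            
         ┃├───┼───┼───┼───┤    ┃        ┃            


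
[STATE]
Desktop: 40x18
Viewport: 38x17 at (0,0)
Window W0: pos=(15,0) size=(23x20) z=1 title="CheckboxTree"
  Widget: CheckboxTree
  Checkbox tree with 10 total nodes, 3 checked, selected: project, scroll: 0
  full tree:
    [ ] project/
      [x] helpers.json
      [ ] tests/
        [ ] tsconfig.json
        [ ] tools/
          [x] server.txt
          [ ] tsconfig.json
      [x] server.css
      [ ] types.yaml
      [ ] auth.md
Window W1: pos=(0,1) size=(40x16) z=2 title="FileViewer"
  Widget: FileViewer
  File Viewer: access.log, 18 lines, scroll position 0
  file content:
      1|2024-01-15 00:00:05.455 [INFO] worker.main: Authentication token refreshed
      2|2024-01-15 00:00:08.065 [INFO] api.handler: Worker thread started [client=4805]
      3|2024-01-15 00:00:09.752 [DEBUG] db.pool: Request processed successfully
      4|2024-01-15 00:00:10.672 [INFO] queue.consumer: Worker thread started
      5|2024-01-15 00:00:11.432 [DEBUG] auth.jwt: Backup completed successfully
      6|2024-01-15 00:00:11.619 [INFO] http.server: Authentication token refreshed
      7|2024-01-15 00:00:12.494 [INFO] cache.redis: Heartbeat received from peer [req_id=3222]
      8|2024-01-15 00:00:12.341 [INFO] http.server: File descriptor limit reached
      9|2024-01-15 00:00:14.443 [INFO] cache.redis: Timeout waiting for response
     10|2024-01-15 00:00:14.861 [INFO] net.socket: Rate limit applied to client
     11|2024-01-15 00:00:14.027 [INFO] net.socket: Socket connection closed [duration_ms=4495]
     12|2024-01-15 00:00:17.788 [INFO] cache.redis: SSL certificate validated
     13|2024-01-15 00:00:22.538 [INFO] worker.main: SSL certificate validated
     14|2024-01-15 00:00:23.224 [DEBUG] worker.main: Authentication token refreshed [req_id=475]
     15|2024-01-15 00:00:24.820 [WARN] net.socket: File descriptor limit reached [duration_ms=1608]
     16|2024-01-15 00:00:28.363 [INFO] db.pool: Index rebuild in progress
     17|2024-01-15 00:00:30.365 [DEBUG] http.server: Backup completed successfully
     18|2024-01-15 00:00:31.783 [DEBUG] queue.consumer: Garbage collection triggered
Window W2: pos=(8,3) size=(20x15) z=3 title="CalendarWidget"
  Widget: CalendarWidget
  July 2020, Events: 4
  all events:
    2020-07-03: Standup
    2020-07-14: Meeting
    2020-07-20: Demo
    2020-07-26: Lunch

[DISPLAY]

               ┏━━━━━━━━━━━━━━━━━━━━━┓
┏━━━━━━━━━━━━━━━━━━━━━━━━━━━━━━━━━━━━━
┃ FileViewer                          
┠───────┏━━━━━━━━━━━━━━━━━━┓──────────
┃2024-01┃ CalendarWidget   ┃FO] worker
┃2024-01┠──────────────────┨FO] api.ha
┃2024-01┃    July 2020     ┃BUG] db.po
┃2024-01┃Mo Tu We Th Fr Sa ┃FO] queue.
┃2024-01┃       1  2  3*  4┃BUG] auth.
┃2024-01┃ 6  7  8  9 10 11 ┃FO] http.s
┃2024-01┃13 14* 15 16 17 18┃FO] cache.
┃2024-01┃20* 21 22 23 24 25┃FO] http.s
┃2024-01┃27 28 29 30 31    ┃FO] cache.
┃2024-01┃                  ┃FO] net.so
┃2024-01┃                  ┃FO] net.so
┃2024-01┃                  ┃FO] cache.
┗━━━━━━━┃                  ┃━━━━━━━━━━


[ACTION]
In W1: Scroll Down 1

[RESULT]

               ┏━━━━━━━━━━━━━━━━━━━━━┓
┏━━━━━━━━━━━━━━━━━━━━━━━━━━━━━━━━━━━━━
┃ FileViewer                          
┠───────┏━━━━━━━━━━━━━━━━━━┓──────────
┃2024-01┃ CalendarWidget   ┃FO] api.ha
┃2024-01┠──────────────────┨BUG] db.po
┃2024-01┃    July 2020     ┃FO] queue.
┃2024-01┃Mo Tu We Th Fr Sa ┃BUG] auth.
┃2024-01┃       1  2  3*  4┃FO] http.s
┃2024-01┃ 6  7  8  9 10 11 ┃FO] cache.
┃2024-01┃13 14* 15 16 17 18┃FO] http.s
┃2024-01┃20* 21 22 23 24 25┃FO] cache.
┃2024-01┃27 28 29 30 31    ┃FO] net.so
┃2024-01┃                  ┃FO] net.so
┃2024-01┃                  ┃FO] cache.
┃2024-01┃                  ┃FO] worker
┗━━━━━━━┃                  ┃━━━━━━━━━━


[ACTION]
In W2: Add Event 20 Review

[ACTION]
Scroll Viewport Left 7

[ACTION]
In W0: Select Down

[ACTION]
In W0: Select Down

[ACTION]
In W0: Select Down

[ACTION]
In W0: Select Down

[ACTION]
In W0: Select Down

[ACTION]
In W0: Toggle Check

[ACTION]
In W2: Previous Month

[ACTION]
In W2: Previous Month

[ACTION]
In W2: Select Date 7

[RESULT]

               ┏━━━━━━━━━━━━━━━━━━━━━┓
┏━━━━━━━━━━━━━━━━━━━━━━━━━━━━━━━━━━━━━
┃ FileViewer                          
┠───────┏━━━━━━━━━━━━━━━━━━┓──────────
┃2024-01┃ CalendarWidget   ┃FO] api.ha
┃2024-01┠──────────────────┨BUG] db.po
┃2024-01┃     May 2020     ┃FO] queue.
┃2024-01┃Mo Tu We Th Fr Sa ┃BUG] auth.
┃2024-01┃             1  2 ┃FO] http.s
┃2024-01┃ 4  5  6 [ 7]  8  ┃FO] cache.
┃2024-01┃11 12 13 14 15 16 ┃FO] http.s
┃2024-01┃18 19 20 21 22 23 ┃FO] cache.
┃2024-01┃25 26 27 28 29 30 ┃FO] net.so
┃2024-01┃                  ┃FO] net.so
┃2024-01┃                  ┃FO] cache.
┃2024-01┃                  ┃FO] worker
┗━━━━━━━┃                  ┃━━━━━━━━━━


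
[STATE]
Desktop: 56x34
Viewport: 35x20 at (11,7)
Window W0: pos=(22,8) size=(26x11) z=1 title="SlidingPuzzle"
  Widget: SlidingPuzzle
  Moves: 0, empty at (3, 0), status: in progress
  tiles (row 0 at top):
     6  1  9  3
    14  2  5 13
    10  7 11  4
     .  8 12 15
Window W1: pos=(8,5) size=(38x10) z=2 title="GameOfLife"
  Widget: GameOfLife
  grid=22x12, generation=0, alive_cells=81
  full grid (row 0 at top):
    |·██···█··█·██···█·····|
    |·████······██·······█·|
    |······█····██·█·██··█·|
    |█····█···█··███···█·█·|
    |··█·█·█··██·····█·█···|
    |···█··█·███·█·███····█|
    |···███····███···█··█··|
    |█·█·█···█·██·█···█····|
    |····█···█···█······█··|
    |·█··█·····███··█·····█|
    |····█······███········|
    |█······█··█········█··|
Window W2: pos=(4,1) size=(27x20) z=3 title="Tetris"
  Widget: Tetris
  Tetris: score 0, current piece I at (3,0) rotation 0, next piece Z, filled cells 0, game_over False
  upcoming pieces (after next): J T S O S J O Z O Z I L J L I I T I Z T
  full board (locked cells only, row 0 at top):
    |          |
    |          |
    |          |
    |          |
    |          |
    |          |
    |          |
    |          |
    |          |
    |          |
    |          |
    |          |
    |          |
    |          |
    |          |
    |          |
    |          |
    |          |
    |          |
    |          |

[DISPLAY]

    │              ┃──────────────┨
    │              ┃              ┃
    │              ┃              ┃
    │Score:        ┃              ┃
    │0             ┃              ┃
    │              ┃              ┃
    │              ┃              ┃
    │              ┃━━━━━━━━━━━━━━┛
    │              ┃──┼────┼────┤  
    │              ┃7 │ 11 │  4 │  
    │              ┃──┼────┼────┤  
    │              ┃━━━━━━━━━━━━━━━
    │              ┃               
━━━━━━━━━━━━━━━━━━━┛               
                                   
                                   
                                   
                                   
                                   
                                   


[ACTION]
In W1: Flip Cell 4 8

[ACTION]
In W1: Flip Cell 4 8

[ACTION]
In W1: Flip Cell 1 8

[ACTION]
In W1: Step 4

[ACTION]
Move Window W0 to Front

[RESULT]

    │              ┃──────────────┨
    │      ┏━━━━━━━━━━━━━━━━━━━━━━━
    │      ┃ SlidingPuzzle         
    │Score:┠───────────────────────
    │0     ┃┌────┬────┬────┬────┐  
    │      ┃│  6 │  1 │  9 │  3 │  
    │      ┃├────┼────┼────┼────┤  
    │      ┃│ 14 │  2 │  5 │ 13 │  
    │      ┃├────┼────┼────┼────┤  
    │      ┃│ 10 │  7 │ 11 │  4 │  
    │      ┃├────┼────┼────┼────┤  
    │      ┗━━━━━━━━━━━━━━━━━━━━━━━
    │              ┃               
━━━━━━━━━━━━━━━━━━━┛               
                                   
                                   
                                   
                                   
                                   
                                   


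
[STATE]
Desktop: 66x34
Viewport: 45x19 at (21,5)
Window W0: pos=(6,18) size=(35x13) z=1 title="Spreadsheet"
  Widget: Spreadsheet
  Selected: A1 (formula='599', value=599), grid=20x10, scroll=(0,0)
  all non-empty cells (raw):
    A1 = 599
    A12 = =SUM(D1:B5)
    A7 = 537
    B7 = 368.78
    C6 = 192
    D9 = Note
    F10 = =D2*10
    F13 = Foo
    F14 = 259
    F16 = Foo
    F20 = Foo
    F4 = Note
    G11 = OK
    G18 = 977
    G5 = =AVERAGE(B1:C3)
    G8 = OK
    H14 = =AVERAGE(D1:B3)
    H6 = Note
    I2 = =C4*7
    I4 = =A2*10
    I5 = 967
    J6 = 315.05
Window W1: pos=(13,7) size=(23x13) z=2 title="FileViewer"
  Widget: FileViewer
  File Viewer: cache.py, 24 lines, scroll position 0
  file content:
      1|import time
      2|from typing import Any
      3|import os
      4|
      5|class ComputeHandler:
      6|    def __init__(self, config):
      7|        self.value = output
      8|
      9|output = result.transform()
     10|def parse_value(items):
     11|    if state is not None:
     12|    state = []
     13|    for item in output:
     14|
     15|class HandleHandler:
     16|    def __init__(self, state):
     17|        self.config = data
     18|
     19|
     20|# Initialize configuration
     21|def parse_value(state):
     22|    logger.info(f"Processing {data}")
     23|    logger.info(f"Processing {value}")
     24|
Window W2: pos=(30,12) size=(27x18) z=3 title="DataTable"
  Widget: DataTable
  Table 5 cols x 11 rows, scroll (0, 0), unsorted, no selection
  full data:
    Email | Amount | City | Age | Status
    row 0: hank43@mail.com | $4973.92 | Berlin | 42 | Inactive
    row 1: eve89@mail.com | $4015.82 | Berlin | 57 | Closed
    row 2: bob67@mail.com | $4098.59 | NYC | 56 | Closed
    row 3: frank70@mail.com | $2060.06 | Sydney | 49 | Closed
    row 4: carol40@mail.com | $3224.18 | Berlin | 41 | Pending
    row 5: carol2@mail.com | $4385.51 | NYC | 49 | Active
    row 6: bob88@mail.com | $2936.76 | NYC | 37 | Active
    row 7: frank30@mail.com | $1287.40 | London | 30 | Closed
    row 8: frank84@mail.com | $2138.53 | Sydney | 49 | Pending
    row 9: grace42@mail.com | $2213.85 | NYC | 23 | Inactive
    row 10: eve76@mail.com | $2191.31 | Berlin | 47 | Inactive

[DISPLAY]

                                             
                                             
━━━━━━━━━━━━━━┓                              
ewer          ┃                              
──────────────┨                              
time         ▲┃                              
ping import A█┃                              
os       ┏━━━━━━━━━━━━━━━━━━━━━━━━━┓         
         ┃ DataTable               ┃         
omputeHan┠─────────────────────────┨         
 __init__┃Email           │Amount  ┃         
 self.val┃────────────────┼────────┃         
         ┃hank43@mail.com │$4973.92┃         
= result.┃eve89@mail.com  │$4015.82┃         
━━━━━━━━━┃bob67@mail.com  │$4098.59┃         
─────────┃frank70@mail.com│$2060.06┃         
         ┃carol40@mail.com│$3224.18┃         
 B       ┃carol2@mail.com │$4385.51┃         
---------┃bob88@mail.com  │$2936.76┃         


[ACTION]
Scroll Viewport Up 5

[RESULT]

                                             
                                             
                                             
                                             
                                             
                                             
                                             
━━━━━━━━━━━━━━┓                              
ewer          ┃                              
──────────────┨                              
time         ▲┃                              
ping import A█┃                              
os       ┏━━━━━━━━━━━━━━━━━━━━━━━━━┓         
         ┃ DataTable               ┃         
omputeHan┠─────────────────────────┨         
 __init__┃Email           │Amount  ┃         
 self.val┃────────────────┼────────┃         
         ┃hank43@mail.com │$4973.92┃         
= result.┃eve89@mail.com  │$4015.82┃         


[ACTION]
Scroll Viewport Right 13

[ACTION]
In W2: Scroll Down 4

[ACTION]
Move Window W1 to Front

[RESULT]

                                             
                                             
                                             
                                             
                                             
                                             
                                             
━━━━━━━━━━━━━━┓                              
ewer          ┃                              
──────────────┨                              
time         ▲┃                              
ping import A█┃                              
os           ░┃━━━━━━━━━━━━━━━━━━━━┓         
             ░┃Table               ┃         
omputeHandler░┃────────────────────┨         
 __init__(sel░┃           │Amount  ┃         
 self.value =░┃───────────┼────────┃         
             ░┃3@mail.com │$4973.92┃         
= result.tran▼┃@mail.com  │$4015.82┃         


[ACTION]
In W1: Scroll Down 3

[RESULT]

                                             
                                             
                                             
                                             
                                             
                                             
                                             
━━━━━━━━━━━━━━┓                              
ewer          ┃                              
──────────────┨                              
             ▲┃                              
omputeHandler░┃                              
 __init__(sel█┃━━━━━━━━━━━━━━━━━━━━┓         
 self.value =░┃Table               ┃         
             ░┃────────────────────┨         
= result.tran░┃           │Amount  ┃         
se_value(item░┃───────────┼────────┃         
state is not ░┃3@mail.com │$4973.92┃         
te = []      ▼┃@mail.com  │$4015.82┃         
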